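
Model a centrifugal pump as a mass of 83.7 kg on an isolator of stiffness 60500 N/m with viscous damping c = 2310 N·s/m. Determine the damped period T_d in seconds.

0.272 s

ω_n = √(k/m) = √(60500/83.7) = 26.89 rad/s.
Critical damping c_c = 2√(k·m) = 2√(60500 × 83.7) = 4501 N·s/m, so ζ = c/c_c = 2310/4501 = 0.5133.
ω_d = ω_n√(1 − ζ²) = 26.89 × √(1 − 0.263) = 23.07 rad/s.
T_d = 2π/ω_d = 0.2723 s.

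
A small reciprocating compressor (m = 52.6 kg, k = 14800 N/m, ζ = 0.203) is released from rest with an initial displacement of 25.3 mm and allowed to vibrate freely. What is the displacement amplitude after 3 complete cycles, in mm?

0.508 mm

Logarithmic decrement δ = 2πζ/√(1 − ζ²) = 2π × 0.2030/√(1 − 0.0412) = 1.303.
After n cycles, x_n/x₀ = e^(−nδ), so x_3 = 25.3 × e^(−3 × 1.303) = 25.3 × 0.02008 = 0.5081 mm.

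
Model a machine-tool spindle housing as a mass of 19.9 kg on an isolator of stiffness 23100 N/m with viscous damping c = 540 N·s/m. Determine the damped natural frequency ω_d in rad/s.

31.3 rad/s

ω_n = √(k/m) = √(23100/19.9) = 34.07 rad/s.
Critical damping c_c = 2√(k·m) = 2√(23100 × 19.9) = 1356 N·s/m, so ζ = c/c_c = 540/1356 = 0.3982.
ω_d = ω_n√(1 − ζ²) = 34.07 × √(1 − 0.159) = 31.25 rad/s.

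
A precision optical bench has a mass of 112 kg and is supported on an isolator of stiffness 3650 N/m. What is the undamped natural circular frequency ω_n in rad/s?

ω_n = √(k/m) = √(3650/112) = √32.59 = 5.709 rad/s.

5.71 rad/s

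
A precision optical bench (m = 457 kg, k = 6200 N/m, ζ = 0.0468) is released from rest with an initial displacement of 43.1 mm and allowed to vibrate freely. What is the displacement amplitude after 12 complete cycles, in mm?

1.26 mm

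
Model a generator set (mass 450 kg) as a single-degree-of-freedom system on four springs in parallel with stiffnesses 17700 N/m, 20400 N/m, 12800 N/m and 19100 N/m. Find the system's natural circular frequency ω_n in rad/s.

12.5 rad/s

Parallel springs add: k_eq = 17700 + 20400 + 12800 + 19100 = 70000 N/m.
ω_n = √(k_eq/m) = √(70000/450) = √155.6 = 12.47 rad/s.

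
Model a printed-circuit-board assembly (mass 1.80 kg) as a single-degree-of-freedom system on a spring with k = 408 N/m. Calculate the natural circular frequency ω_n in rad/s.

ω_n = √(k/m) = √(408.0/1.80) = √226.7 = 15.06 rad/s.

15.1 rad/s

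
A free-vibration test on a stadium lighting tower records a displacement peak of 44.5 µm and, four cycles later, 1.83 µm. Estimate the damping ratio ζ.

0.126

Logarithmic decrement δ = (1/n)·ln(x₀/x_n) = (1/4)·ln(44.5/1.83) = (1/4)·ln(24.32) = 0.7978.
ζ = δ/√(4π² + δ²) = 0.7978/√(39.48 + 0.636) = 0.7978/6.334 = 0.1260.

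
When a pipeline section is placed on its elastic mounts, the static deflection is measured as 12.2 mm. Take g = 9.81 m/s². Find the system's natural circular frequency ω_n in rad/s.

28.4 rad/s

ω_n = √(g/δ_st) = √(9.81/0.0122) = √804.1 = 28.36 rad/s.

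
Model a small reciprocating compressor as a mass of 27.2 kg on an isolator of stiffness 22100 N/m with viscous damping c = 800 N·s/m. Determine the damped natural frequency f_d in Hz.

3.89 Hz

ω_n = √(k/m) = √(22100/27.2) = 28.50 rad/s.
Critical damping c_c = 2√(k·m) = 2√(22100 × 27.2) = 1551 N·s/m, so ζ = c/c_c = 800/1551 = 0.5159.
ω_d = ω_n√(1 − ζ²) = 28.50 × √(1 − 0.266) = 24.42 rad/s.
f_d = ω_d/(2π) = 3.886 Hz.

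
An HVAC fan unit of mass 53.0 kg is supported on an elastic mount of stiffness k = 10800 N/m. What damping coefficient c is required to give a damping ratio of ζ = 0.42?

636 N·s/m

c_c = 2√(k·m) = 2√(10800 × 53.0) = 1513 N·s/m.
c = ζ·c_c = 0.42 × 1513 = 635.5 N·s/m.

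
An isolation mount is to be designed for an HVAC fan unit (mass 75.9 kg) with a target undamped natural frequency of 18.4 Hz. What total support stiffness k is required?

1010000 N/m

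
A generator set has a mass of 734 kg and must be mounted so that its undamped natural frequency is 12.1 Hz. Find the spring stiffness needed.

ω_n = 2πf_n = 2π × 12.1 = 76.03 rad/s.
k = m·ω_n² = 734 × 76.03² = 734 × 5780 = 4243000 N/m.

4240000 N/m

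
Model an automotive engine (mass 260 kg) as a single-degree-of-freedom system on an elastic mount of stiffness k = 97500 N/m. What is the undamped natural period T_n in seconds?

0.324 s

ω_n = √(k/m) = √(97500/260) = √375.0 = 19.36 rad/s.
T_n = 2π/ω_n = 6.283/19.36 = 0.3245 s.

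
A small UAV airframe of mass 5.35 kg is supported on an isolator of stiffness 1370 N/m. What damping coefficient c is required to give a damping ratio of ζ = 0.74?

c_c = 2√(k·m) = 2√(1370 × 5.35) = 171.2 N·s/m.
c = ζ·c_c = 0.74 × 171.2 = 126.7 N·s/m.

127 N·s/m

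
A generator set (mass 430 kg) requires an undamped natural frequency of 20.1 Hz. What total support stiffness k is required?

ω_n = 2πf_n = 2π × 20.1 = 126.3 rad/s.
k = m·ω_n² = 430 × 126.3² = 430 × 15950 = 6858000 N/m.

6860000 N/m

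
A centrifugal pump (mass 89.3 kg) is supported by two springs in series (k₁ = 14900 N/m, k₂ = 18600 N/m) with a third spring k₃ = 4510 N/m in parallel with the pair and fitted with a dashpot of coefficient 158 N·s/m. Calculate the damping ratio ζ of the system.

0.0739

Series pair: k_s = k₁k₂/(k₁+k₂) = (14900)(18600)/(14900 + 18600) = 8273 N/m. In parallel with k₃: k_eq = 8273 + 4510 = 12780 N/m.
ω_n = √(k_eq/m) = √(12780/89.3) = 11.96 rad/s.
Critical damping c_c = 2√(k_eq·m) = 2√(12780 × 89.3) = 2137 N·s/m, so ζ = c/c_c = 158/2137 = 0.07394.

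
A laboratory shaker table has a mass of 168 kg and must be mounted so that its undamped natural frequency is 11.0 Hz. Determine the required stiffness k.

803000 N/m

ω_n = 2πf_n = 2π × 11.0 = 69.12 rad/s.
k = m·ω_n² = 168 × 69.12² = 168 × 4777 = 802500 N/m.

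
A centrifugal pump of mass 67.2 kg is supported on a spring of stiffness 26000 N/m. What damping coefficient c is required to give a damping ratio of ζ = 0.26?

c_c = 2√(k·m) = 2√(26000 × 67.2) = 2644 N·s/m.
c = ζ·c_c = 0.26 × 2644 = 687.3 N·s/m.

687 N·s/m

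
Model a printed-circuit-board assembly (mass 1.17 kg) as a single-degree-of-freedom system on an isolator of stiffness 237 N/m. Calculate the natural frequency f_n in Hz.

ω_n = √(k/m) = √(237.0/1.17) = √202.6 = 14.23 rad/s.
f_n = ω_n/(2π) = 14.23/6.283 = 2.265 Hz.

2.27 Hz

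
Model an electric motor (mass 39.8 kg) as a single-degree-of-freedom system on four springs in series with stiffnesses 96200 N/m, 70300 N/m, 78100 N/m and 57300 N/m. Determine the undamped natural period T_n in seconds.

Series springs: 1/k_eq = 1/96200 + 1/70300 + 1/78100 + 1/57300 = 5.488×10^-5, so k_eq = 18220 N/m.
ω_n = √(k_eq/m) = √(18220/39.8) = √457.9 = 21.40 rad/s.
T_n = 2π/ω_n = 6.283/21.40 = 0.2936 s.

0.294 s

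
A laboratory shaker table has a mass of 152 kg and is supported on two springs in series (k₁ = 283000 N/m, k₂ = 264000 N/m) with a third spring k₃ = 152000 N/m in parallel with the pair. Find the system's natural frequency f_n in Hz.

6.93 Hz

Series pair: k_s = k₁k₂/(k₁+k₂) = (283000)(264000)/(283000 + 264000) = 136600 N/m. In parallel with k₃: k_eq = 136600 + 152000 = 288600 N/m.
ω_n = √(k_eq/m) = √(288600/152) = √1899 = 43.57 rad/s.
f_n = ω_n/(2π) = 43.57/6.283 = 6.935 Hz.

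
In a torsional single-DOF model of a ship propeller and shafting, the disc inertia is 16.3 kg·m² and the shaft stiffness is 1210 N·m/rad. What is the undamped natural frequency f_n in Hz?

ω_n = √(k_t/J) = √(1210/16.3) = √74.23 = 8.616 rad/s.
f_n = ω_n/(2π) = 8.616/6.283 = 1.371 Hz.

1.37 Hz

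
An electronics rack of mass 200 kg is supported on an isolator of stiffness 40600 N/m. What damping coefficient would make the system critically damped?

5700 N·s/m

c_c = 2√(k·m) = 2√(40600 × 200) = 2 × 2850 = 5699 N·s/m.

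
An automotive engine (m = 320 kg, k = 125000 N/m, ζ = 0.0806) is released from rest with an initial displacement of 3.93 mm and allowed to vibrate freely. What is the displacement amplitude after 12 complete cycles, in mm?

Logarithmic decrement δ = 2πζ/√(1 − ζ²) = 2π × 0.08060/√(1 − 0.00650) = 0.5081.
After n cycles, x_n/x₀ = e^(−nδ), so x_12 = 3.93 × e^(−12 × 0.5081) = 3.93 × 0.002250 = 0.008842 mm.

0.00884 mm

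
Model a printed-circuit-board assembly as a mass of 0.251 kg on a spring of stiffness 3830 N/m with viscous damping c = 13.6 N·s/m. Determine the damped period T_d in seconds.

0.0521 s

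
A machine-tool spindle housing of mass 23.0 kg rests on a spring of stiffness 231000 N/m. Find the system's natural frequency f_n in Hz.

ω_n = √(k/m) = √(231000/23.0) = √10040 = 100.2 rad/s.
f_n = ω_n/(2π) = 100.2/6.283 = 15.95 Hz.

16.0 Hz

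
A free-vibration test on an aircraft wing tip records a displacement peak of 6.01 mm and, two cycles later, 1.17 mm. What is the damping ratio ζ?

Logarithmic decrement δ = (1/n)·ln(x₀/x_n) = (1/2)·ln(6.01/1.17) = (1/2)·ln(5.137) = 0.8182.
ζ = δ/√(4π² + δ²) = 0.8182/√(39.48 + 0.669) = 0.8182/6.336 = 0.1291.

0.129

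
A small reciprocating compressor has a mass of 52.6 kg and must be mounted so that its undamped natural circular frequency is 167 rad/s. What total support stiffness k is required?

1470000 N/m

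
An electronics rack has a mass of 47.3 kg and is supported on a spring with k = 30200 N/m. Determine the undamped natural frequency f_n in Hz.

ω_n = √(k/m) = √(30200/47.3) = √638.5 = 25.27 rad/s.
f_n = ω_n/(2π) = 25.27/6.283 = 4.022 Hz.

4.02 Hz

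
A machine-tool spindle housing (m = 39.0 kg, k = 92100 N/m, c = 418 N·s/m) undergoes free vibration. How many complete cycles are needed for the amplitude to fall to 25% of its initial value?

2 cycles

ζ = c/(2√(km)) = 418/(2√(92100 × 39.0)) = 418/3790 = 0.1103.
Logarithmic decrement δ = 2πζ/√(1 − ζ²) = 2π × 0.1103/√(1 − 0.0122) = 0.6971.
x_n/x₀ = e^(−nδ) ≤ 0.25; take ln: n ≥ ln(1/0.25)/δ = 1.386/0.6971 = 1.989.
So 2 complete cycles are required.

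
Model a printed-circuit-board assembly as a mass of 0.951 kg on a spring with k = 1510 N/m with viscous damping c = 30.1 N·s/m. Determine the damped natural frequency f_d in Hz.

ω_n = √(k/m) = √(1510/0.951) = 39.85 rad/s.
Critical damping c_c = 2√(k·m) = 2√(1510 × 0.951) = 75.79 N·s/m, so ζ = c/c_c = 30.1/75.79 = 0.3972.
ω_d = ω_n√(1 − ζ²) = 39.85 × √(1 − 0.158) = 36.57 rad/s.
f_d = ω_d/(2π) = 5.820 Hz.

5.82 Hz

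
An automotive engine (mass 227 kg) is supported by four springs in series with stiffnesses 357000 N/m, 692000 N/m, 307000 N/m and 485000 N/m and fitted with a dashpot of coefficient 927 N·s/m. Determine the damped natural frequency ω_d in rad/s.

21.4 rad/s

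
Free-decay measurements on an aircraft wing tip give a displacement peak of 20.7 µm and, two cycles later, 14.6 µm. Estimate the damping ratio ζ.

0.0278

Logarithmic decrement δ = (1/n)·ln(x₀/x_n) = (1/2)·ln(20.7/14.6) = (1/2)·ln(1.418) = 0.1746.
ζ = δ/√(4π² + δ²) = 0.1746/√(39.48 + 0.0305) = 0.1746/6.286 = 0.02777.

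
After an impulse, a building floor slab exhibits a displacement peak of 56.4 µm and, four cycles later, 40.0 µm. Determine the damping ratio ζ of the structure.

0.0137

Logarithmic decrement δ = (1/n)·ln(x₀/x_n) = (1/4)·ln(56.4/40.0) = (1/4)·ln(1.410) = 0.08590.
ζ = δ/√(4π² + δ²) = 0.08590/√(39.48 + 0.00738) = 0.08590/6.284 = 0.01367.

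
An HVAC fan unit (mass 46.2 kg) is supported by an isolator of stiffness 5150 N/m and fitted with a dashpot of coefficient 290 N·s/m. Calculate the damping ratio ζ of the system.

0.297

ω_n = √(k/m) = √(5150/46.2) = 10.56 rad/s.
Critical damping c_c = 2√(k·m) = 2√(5150 × 46.2) = 975.6 N·s/m, so ζ = c/c_c = 290/975.6 = 0.2973.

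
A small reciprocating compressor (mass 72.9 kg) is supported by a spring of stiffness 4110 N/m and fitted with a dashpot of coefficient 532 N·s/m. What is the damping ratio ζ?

ω_n = √(k/m) = √(4110/72.9) = 7.509 rad/s.
Critical damping c_c = 2√(k·m) = 2√(4110 × 72.9) = 1095 N·s/m, so ζ = c/c_c = 532/1095 = 0.4860.

0.486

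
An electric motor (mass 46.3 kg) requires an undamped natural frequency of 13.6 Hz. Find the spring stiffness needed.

ω_n = 2πf_n = 2π × 13.6 = 85.45 rad/s.
k = m·ω_n² = 46.3 × 85.45² = 46.3 × 7302 = 338100 N/m.

338000 N/m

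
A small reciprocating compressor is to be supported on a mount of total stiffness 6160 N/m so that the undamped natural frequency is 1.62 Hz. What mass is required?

ω_n = 2πf_n = 2π × 1.62 = 10.18 rad/s.
m = k/ω_n² = 6160/10.18² = 6160/103.6 = 59.46 kg.

59.5 kg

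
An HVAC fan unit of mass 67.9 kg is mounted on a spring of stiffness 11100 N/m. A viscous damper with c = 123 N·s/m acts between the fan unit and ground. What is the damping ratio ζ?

0.0708

ω_n = √(k/m) = √(11100/67.9) = 12.79 rad/s.
Critical damping c_c = 2√(k·m) = 2√(11100 × 67.9) = 1736 N·s/m, so ζ = c/c_c = 123/1736 = 0.07084.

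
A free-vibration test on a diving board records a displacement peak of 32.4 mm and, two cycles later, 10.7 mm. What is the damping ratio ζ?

0.0878

Logarithmic decrement δ = (1/n)·ln(x₀/x_n) = (1/2)·ln(32.4/10.7) = (1/2)·ln(3.028) = 0.5540.
ζ = δ/√(4π² + δ²) = 0.5540/√(39.48 + 0.307) = 0.5540/6.308 = 0.08782.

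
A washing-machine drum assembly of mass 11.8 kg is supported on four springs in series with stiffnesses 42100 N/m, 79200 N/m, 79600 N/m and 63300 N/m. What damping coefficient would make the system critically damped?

Series springs: 1/k_eq = 1/42100 + 1/79200 + 1/79600 + 1/63300 = 6.474×10^-5, so k_eq = 15450 N/m.
c_c = 2√(k_eq·m) = 2√(15450 × 11.8) = 2 × 426.9 = 853.9 N·s/m.

854 N·s/m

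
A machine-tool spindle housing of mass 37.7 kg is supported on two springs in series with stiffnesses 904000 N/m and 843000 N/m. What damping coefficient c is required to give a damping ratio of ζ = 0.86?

6980 N·s/m

Series springs: 1/k_eq = 1/904000 + 1/843000 = 2.292×10^-6, so k_eq = 436200 N/m.
c_c = 2√(k_eq·m) = 2√(436200 × 37.7) = 8111 N·s/m.
c = ζ·c_c = 0.86 × 8111 = 6975 N·s/m.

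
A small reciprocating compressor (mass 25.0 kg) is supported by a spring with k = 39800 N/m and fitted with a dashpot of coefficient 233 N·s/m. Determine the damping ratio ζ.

ω_n = √(k/m) = √(39800/25.0) = 39.90 rad/s.
Critical damping c_c = 2√(k·m) = 2√(39800 × 25.0) = 1995 N·s/m, so ζ = c/c_c = 233/1995 = 0.1168.

0.117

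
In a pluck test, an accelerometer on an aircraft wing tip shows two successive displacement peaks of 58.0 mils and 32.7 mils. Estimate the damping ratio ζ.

0.0908

Logarithmic decrement δ = (1/n)·ln(x₀/x_n) = (1/1)·ln(58.0/32.7) = (1/1)·ln(1.774) = 0.5731.
ζ = δ/√(4π² + δ²) = 0.5731/√(39.48 + 0.328) = 0.5731/6.309 = 0.09083.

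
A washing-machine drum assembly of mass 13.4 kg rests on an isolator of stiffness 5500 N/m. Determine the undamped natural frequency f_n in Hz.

ω_n = √(k/m) = √(5500/13.4) = √410.4 = 20.26 rad/s.
f_n = ω_n/(2π) = 20.26/6.283 = 3.224 Hz.

3.22 Hz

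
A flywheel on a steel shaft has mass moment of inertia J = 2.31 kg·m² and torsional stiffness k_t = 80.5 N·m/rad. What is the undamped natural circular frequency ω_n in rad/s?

ω_n = √(k_t/J) = √(80.5/2.31) = √34.85 = 5.903 rad/s.

5.90 rad/s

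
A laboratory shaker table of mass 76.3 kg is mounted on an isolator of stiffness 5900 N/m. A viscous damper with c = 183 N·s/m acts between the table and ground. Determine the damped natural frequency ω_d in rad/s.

8.71 rad/s

ω_n = √(k/m) = √(5900/76.3) = 8.794 rad/s.
Critical damping c_c = 2√(k·m) = 2√(5900 × 76.3) = 1342 N·s/m, so ζ = c/c_c = 183/1342 = 0.1364.
ω_d = ω_n√(1 − ζ²) = 8.794 × √(1 − 0.0186) = 8.711 rad/s.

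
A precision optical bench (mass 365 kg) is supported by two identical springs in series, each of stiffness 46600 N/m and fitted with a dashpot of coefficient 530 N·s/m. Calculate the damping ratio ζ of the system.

Series springs: 1/k_eq = 2/46600, so k_eq = 46600/2 = 23300 N/m.
ω_n = √(k_eq/m) = √(23300/365) = 7.990 rad/s.
Critical damping c_c = 2√(k_eq·m) = 2√(23300 × 365) = 5832 N·s/m, so ζ = c/c_c = 530/5832 = 0.09087.

0.0909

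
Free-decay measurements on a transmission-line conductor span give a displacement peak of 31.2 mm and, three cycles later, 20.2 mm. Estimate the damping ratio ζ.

0.0231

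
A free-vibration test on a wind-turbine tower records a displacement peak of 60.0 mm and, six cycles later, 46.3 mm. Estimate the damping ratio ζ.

Logarithmic decrement δ = (1/n)·ln(x₀/x_n) = (1/6)·ln(60.0/46.3) = (1/6)·ln(1.296) = 0.04320.
ζ = δ/√(4π² + δ²) = 0.04320/√(39.48 + 0.00187) = 0.04320/6.283 = 0.006875.

0.00688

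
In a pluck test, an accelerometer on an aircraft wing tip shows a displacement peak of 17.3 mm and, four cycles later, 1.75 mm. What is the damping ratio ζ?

Logarithmic decrement δ = (1/n)·ln(x₀/x_n) = (1/4)·ln(17.3/1.75) = (1/4)·ln(9.886) = 0.5728.
ζ = δ/√(4π² + δ²) = 0.5728/√(39.48 + 0.328) = 0.5728/6.309 = 0.09078.

0.0908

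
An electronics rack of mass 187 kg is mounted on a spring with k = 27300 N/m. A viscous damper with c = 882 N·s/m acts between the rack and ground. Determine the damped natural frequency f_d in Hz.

ω_n = √(k/m) = √(27300/187) = 12.08 rad/s.
Critical damping c_c = 2√(k·m) = 2√(27300 × 187) = 4519 N·s/m, so ζ = c/c_c = 882/4519 = 0.1952.
ω_d = ω_n√(1 − ζ²) = 12.08 × √(1 − 0.0381) = 11.85 rad/s.
f_d = ω_d/(2π) = 1.886 Hz.

1.89 Hz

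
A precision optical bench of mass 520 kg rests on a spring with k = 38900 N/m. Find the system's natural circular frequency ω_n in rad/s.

ω_n = √(k/m) = √(38900/520) = √74.81 = 8.649 rad/s.

8.65 rad/s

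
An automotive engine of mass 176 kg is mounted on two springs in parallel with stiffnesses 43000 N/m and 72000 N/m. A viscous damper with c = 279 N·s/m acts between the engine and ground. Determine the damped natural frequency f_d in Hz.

4.07 Hz

Parallel springs add: k_eq = 43000 + 72000 = 115000 N/m.
ω_n = √(k_eq/m) = √(115000/176) = 25.56 rad/s.
Critical damping c_c = 2√(k_eq·m) = 2√(115000 × 176) = 8998 N·s/m, so ζ = c/c_c = 279/8998 = 0.03101.
ω_d = ω_n√(1 − ζ²) = 25.56 × √(1 − 0.000961) = 25.55 rad/s.
f_d = ω_d/(2π) = 4.066 Hz.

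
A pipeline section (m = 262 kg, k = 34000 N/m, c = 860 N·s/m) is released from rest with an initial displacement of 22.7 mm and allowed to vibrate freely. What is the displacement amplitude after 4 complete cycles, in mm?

0.585 mm

ζ = c/(2√(km)) = 860/(2√(34000 × 262)) = 860/5969 = 0.1441.
Logarithmic decrement δ = 2πζ/√(1 − ζ²) = 2π × 0.1441/√(1 − 0.0208) = 0.9148.
After n cycles, x_n/x₀ = e^(−nδ), so x_4 = 22.7 × e^(−4 × 0.9148) = 22.7 × 0.02576 = 0.5847 mm.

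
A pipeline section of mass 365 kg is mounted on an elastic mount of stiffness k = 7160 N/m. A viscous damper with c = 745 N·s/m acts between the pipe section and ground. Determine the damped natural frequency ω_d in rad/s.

4.31 rad/s

ω_n = √(k/m) = √(7160/365) = 4.429 rad/s.
Critical damping c_c = 2√(k·m) = 2√(7160 × 365) = 3233 N·s/m, so ζ = c/c_c = 745/3233 = 0.2304.
ω_d = ω_n√(1 − ζ²) = 4.429 × √(1 − 0.0531) = 4.310 rad/s.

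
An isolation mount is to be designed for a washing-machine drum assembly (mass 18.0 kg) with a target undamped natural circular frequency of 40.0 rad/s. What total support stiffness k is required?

k = m·ω_n² = 18.0 × 40.00² = 18.0 × 1600 = 28800 N/m.

28800 N/m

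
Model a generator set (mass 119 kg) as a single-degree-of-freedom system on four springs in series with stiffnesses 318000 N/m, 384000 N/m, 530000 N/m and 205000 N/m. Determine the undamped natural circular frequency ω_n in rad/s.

25.9 rad/s

Series springs: 1/k_eq = 1/318000 + 1/384000 + 1/530000 + 1/205000 = 1.251×10^-5, so k_eq = 79910 N/m.
ω_n = √(k_eq/m) = √(79910/119) = √671.5 = 25.91 rad/s.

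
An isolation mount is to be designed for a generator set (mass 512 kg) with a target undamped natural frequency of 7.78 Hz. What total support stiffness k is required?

ω_n = 2πf_n = 2π × 7.78 = 48.88 rad/s.
k = m·ω_n² = 512 × 48.88² = 512 × 2390 = 1223000 N/m.

1220000 N/m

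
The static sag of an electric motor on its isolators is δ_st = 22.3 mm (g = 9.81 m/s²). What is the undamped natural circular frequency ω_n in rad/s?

ω_n = √(g/δ_st) = √(9.81/0.0223) = √439.9 = 20.97 rad/s.

21.0 rad/s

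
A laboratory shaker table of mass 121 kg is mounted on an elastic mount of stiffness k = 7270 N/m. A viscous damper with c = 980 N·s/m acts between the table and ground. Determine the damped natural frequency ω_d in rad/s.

ω_n = √(k/m) = √(7270/121) = 7.751 rad/s.
Critical damping c_c = 2√(k·m) = 2√(7270 × 121) = 1876 N·s/m, so ζ = c/c_c = 980/1876 = 0.5224.
ω_d = ω_n√(1 − ζ²) = 7.751 × √(1 − 0.273) = 6.609 rad/s.

6.61 rad/s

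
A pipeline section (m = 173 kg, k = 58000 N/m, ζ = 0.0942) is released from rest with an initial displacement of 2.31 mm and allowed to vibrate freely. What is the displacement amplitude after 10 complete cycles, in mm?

0.00605 mm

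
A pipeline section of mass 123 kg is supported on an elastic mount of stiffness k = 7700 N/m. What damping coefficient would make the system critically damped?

c_c = 2√(k·m) = 2√(7700 × 123) = 2 × 973.2 = 1946 N·s/m.

1950 N·s/m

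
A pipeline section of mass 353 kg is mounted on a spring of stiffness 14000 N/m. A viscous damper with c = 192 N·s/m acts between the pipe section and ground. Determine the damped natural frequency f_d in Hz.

1.00 Hz

ω_n = √(k/m) = √(14000/353) = 6.298 rad/s.
Critical damping c_c = 2√(k·m) = 2√(14000 × 353) = 4446 N·s/m, so ζ = c/c_c = 192/4446 = 0.04318.
ω_d = ω_n√(1 − ζ²) = 6.298 × √(1 − 0.00186) = 6.292 rad/s.
f_d = ω_d/(2π) = 1.001 Hz.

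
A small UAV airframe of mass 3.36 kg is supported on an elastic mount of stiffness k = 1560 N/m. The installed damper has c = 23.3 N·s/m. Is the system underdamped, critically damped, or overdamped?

underdamped

c_c = 2√(k·m) = 144.8 N·s/m; ζ = c/c_c = 23.3/144.8 = 0.161.
Since ζ < 1 the system is underdamped.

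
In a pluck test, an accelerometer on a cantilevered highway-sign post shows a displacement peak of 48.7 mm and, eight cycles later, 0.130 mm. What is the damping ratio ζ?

0.117

Logarithmic decrement δ = (1/n)·ln(x₀/x_n) = (1/8)·ln(48.7/0.130) = (1/8)·ln(374.6) = 0.7407.
ζ = δ/√(4π² + δ²) = 0.7407/√(39.48 + 0.549) = 0.7407/6.327 = 0.1171.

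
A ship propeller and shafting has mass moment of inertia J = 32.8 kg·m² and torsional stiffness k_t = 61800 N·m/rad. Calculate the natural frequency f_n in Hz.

ω_n = √(k_t/J) = √(61800/32.8) = √1884 = 43.41 rad/s.
f_n = ω_n/(2π) = 43.41/6.283 = 6.908 Hz.

6.91 Hz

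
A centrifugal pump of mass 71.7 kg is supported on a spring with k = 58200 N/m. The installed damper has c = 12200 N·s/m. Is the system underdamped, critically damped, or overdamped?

overdamped

c_c = 2√(k·m) = 4086 N·s/m; ζ = c/c_c = 12200/4086 = 2.99.
Since ζ > 1 the system is overdamped.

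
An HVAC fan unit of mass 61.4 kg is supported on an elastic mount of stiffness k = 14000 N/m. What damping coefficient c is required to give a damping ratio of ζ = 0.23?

c_c = 2√(k·m) = 2√(14000 × 61.4) = 1854 N·s/m.
c = ζ·c_c = 0.23 × 1854 = 426.5 N·s/m.

426 N·s/m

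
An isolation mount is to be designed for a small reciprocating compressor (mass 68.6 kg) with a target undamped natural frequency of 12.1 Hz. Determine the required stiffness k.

ω_n = 2πf_n = 2π × 12.1 = 76.03 rad/s.
k = m·ω_n² = 68.6 × 76.03² = 68.6 × 5780 = 396500 N/m.

397000 N/m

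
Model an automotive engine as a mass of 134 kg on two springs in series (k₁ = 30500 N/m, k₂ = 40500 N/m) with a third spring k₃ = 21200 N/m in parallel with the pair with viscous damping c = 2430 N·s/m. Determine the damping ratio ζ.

Series pair: k_s = k₁k₂/(k₁+k₂) = (30500)(40500)/(30500 + 40500) = 17400 N/m. In parallel with k₃: k_eq = 17400 + 21200 = 38600 N/m.
ω_n = √(k_eq/m) = √(38600/134) = 16.97 rad/s.
Critical damping c_c = 2√(k_eq·m) = 2√(38600 × 134) = 4548 N·s/m, so ζ = c/c_c = 2430/4548 = 0.5342.

0.534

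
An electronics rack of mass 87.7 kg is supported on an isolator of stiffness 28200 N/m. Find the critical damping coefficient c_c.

3150 N·s/m

c_c = 2√(k·m) = 2√(28200 × 87.7) = 2 × 1573 = 3145 N·s/m.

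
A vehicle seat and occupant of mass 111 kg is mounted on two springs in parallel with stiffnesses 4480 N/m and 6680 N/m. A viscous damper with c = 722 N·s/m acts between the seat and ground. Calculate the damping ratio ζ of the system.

0.324

Parallel springs add: k_eq = 4480 + 6680 = 11160 N/m.
ω_n = √(k_eq/m) = √(11160/111) = 10.03 rad/s.
Critical damping c_c = 2√(k_eq·m) = 2√(11160 × 111) = 2226 N·s/m, so ζ = c/c_c = 722/2226 = 0.3243.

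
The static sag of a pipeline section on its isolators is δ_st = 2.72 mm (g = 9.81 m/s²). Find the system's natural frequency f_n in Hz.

9.56 Hz

ω_n = √(g/δ_st) = √(9.81/0.00272) = √3607 = 60.06 rad/s.
f_n = ω_n/(2π) = 60.06/6.283 = 9.558 Hz.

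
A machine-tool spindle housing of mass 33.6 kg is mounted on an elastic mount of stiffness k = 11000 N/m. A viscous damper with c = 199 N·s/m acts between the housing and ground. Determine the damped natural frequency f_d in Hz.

2.84 Hz

ω_n = √(k/m) = √(11000/33.6) = 18.09 rad/s.
Critical damping c_c = 2√(k·m) = 2√(11000 × 33.6) = 1216 N·s/m, so ζ = c/c_c = 199/1216 = 0.1637.
ω_d = ω_n√(1 − ζ²) = 18.09 × √(1 − 0.0268) = 17.85 rad/s.
f_d = ω_d/(2π) = 2.841 Hz.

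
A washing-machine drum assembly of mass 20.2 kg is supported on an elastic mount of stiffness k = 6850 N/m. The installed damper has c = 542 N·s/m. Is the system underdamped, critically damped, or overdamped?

underdamped

c_c = 2√(k·m) = 744.0 N·s/m; ζ = c/c_c = 542/744.0 = 0.729.
Since ζ < 1 the system is underdamped.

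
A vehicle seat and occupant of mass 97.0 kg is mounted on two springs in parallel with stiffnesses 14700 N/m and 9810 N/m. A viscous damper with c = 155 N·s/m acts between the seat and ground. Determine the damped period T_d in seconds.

Parallel springs add: k_eq = 14700 + 9810 = 24510 N/m.
ω_n = √(k_eq/m) = √(24510/97.0) = 15.90 rad/s.
Critical damping c_c = 2√(k_eq·m) = 2√(24510 × 97.0) = 3084 N·s/m, so ζ = c/c_c = 155/3084 = 0.05026.
ω_d = ω_n√(1 − ζ²) = 15.90 × √(1 − 0.00253) = 15.88 rad/s.
T_d = 2π/ω_d = 0.3958 s.

0.396 s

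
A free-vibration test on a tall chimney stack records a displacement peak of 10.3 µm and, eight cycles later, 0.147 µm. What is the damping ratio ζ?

Logarithmic decrement δ = (1/n)·ln(x₀/x_n) = (1/8)·ln(10.3/0.147) = (1/8)·ln(70.07) = 0.5312.
ζ = δ/√(4π² + δ²) = 0.5312/√(39.48 + 0.282) = 0.5312/6.306 = 0.08424.

0.0842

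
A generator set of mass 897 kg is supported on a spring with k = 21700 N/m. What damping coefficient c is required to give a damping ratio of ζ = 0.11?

c_c = 2√(k·m) = 2√(21700 × 897) = 8824 N·s/m.
c = ζ·c_c = 0.11 × 8824 = 970.6 N·s/m.

971 N·s/m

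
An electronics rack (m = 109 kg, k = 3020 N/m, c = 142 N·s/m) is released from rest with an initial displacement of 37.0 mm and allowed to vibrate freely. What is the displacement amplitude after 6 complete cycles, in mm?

ζ = c/(2√(km)) = 142/(2√(3020 × 109)) = 142/1147 = 0.1237.
Logarithmic decrement δ = 2πζ/√(1 − ζ²) = 2π × 0.1237/√(1 − 0.0153) = 0.7836.
After n cycles, x_n/x₀ = e^(−nδ), so x_6 = 37.0 × e^(−6 × 0.7836) = 37.0 × 0.009083 = 0.3361 mm.

0.336 mm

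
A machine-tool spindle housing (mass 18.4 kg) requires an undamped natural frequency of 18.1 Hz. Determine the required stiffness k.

ω_n = 2πf_n = 2π × 18.1 = 113.7 rad/s.
k = m·ω_n² = 18.4 × 113.7² = 18.4 × 12930 = 238000 N/m.

238000 N/m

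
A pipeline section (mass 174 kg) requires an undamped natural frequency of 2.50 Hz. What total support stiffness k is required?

42900 N/m

ω_n = 2πf_n = 2π × 2.50 = 15.71 rad/s.
k = m·ω_n² = 174 × 15.71² = 174 × 246.7 = 42930 N/m.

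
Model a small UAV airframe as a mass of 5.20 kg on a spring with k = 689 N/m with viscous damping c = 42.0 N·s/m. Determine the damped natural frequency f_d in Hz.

1.72 Hz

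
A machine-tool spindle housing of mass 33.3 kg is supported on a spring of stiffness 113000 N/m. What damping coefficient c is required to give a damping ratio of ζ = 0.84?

3260 N·s/m

c_c = 2√(k·m) = 2√(113000 × 33.3) = 3880 N·s/m.
c = ζ·c_c = 0.84 × 3880 = 3259 N·s/m.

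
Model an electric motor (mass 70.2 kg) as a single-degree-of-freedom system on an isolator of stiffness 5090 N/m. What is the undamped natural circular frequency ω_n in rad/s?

8.52 rad/s

ω_n = √(k/m) = √(5090/70.2) = √72.51 = 8.515 rad/s.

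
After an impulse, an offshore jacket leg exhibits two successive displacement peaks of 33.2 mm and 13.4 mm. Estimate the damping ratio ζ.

0.143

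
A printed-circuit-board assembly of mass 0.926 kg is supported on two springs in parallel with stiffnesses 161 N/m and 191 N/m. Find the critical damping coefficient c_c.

Parallel springs add: k_eq = 161 + 191 = 352.0 N/m.
c_c = 2√(k_eq·m) = 2√(352.0 × 0.926) = 2 × 18.05 = 36.11 N·s/m.

36.1 N·s/m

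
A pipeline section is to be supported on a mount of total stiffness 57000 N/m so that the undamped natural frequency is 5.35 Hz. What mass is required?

ω_n = 2πf_n = 2π × 5.35 = 33.62 rad/s.
m = k/ω_n² = 57000/33.62² = 57000/1130 = 50.44 kg.

50.4 kg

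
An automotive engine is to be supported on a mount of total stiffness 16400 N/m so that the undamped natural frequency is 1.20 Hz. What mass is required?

ω_n = 2πf_n = 2π × 1.20 = 7.540 rad/s.
m = k/ω_n² = 16400/7.540² = 16400/56.85 = 288.5 kg.

288 kg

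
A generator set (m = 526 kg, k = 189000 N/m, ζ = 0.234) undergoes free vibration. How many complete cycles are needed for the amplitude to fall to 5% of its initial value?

Logarithmic decrement δ = 2πζ/√(1 − ζ²) = 2π × 0.2340/√(1 − 0.0548) = 1.512.
x_n/x₀ = e^(−nδ) ≤ 0.05; take ln: n ≥ ln(1/0.05)/δ = 2.996/1.512 = 1.981.
So 2 complete cycles are required.

2 cycles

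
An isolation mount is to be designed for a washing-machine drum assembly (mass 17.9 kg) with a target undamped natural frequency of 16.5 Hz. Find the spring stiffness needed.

192000 N/m

ω_n = 2πf_n = 2π × 16.5 = 103.7 rad/s.
k = m·ω_n² = 17.9 × 103.7² = 17.9 × 10750 = 192400 N/m.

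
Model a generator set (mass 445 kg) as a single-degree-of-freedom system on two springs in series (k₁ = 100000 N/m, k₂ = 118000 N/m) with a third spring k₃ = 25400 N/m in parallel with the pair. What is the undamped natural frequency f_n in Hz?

Series pair: k_s = k₁k₂/(k₁+k₂) = (100000)(118000)/(100000 + 118000) = 54130 N/m. In parallel with k₃: k_eq = 54130 + 25400 = 79530 N/m.
ω_n = √(k_eq/m) = √(79530/445) = √178.7 = 13.37 rad/s.
f_n = ω_n/(2π) = 13.37/6.283 = 2.128 Hz.

2.13 Hz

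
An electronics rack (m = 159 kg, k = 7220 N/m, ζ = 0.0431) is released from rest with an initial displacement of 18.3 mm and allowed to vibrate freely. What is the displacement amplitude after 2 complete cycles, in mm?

10.6 mm

Logarithmic decrement δ = 2πζ/√(1 − ζ²) = 2π × 0.04310/√(1 − 0.00186) = 0.2711.
After n cycles, x_n/x₀ = e^(−nδ), so x_2 = 18.3 × e^(−2 × 0.2711) = 18.3 × 0.5815 = 10.64 mm.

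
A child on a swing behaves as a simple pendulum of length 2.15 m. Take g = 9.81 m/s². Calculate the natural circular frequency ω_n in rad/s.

For a simple pendulum ω_n = √(g/L) = √(9.81/2.15) = √4.563 = 2.136 rad/s.

2.14 rad/s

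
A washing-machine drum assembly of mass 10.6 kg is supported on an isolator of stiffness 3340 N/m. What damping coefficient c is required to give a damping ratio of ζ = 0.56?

211 N·s/m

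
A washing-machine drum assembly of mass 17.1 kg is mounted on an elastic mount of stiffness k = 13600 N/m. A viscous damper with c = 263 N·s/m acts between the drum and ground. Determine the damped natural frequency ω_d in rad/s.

ω_n = √(k/m) = √(13600/17.1) = 28.20 rad/s.
Critical damping c_c = 2√(k·m) = 2√(13600 × 17.1) = 964.5 N·s/m, so ζ = c/c_c = 263/964.5 = 0.2727.
ω_d = ω_n√(1 − ζ²) = 28.20 × √(1 − 0.0744) = 27.13 rad/s.

27.1 rad/s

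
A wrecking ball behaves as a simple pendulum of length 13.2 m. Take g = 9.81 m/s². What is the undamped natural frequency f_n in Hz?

0.137 Hz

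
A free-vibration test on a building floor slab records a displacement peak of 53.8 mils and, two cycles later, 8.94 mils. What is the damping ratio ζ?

0.141

Logarithmic decrement δ = (1/n)·ln(x₀/x_n) = (1/2)·ln(53.8/8.94) = (1/2)·ln(6.018) = 0.8974.
ζ = δ/√(4π² + δ²) = 0.8974/√(39.48 + 0.805) = 0.8974/6.347 = 0.1414.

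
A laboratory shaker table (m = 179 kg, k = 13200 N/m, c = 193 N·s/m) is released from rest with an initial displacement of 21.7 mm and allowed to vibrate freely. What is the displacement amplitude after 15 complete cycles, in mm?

0.0578 mm

ζ = c/(2√(km)) = 193/(2√(13200 × 179)) = 193/3074 = 0.06278.
Logarithmic decrement δ = 2πζ/√(1 − ζ²) = 2π × 0.06278/√(1 − 0.00394) = 0.3952.
After n cycles, x_n/x₀ = e^(−nδ), so x_15 = 21.7 × e^(−15 × 0.3952) = 21.7 × 0.002663 = 0.05778 mm.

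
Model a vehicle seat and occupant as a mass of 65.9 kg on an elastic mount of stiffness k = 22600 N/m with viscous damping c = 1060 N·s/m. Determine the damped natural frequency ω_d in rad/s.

ω_n = √(k/m) = √(22600/65.9) = 18.52 rad/s.
Critical damping c_c = 2√(k·m) = 2√(22600 × 65.9) = 2441 N·s/m, so ζ = c/c_c = 1060/2441 = 0.4343.
ω_d = ω_n√(1 − ζ²) = 18.52 × √(1 − 0.189) = 16.68 rad/s.

16.7 rad/s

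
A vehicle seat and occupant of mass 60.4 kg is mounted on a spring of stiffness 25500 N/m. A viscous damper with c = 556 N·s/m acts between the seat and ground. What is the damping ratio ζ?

0.224

ω_n = √(k/m) = √(25500/60.4) = 20.55 rad/s.
Critical damping c_c = 2√(k·m) = 2√(25500 × 60.4) = 2482 N·s/m, so ζ = c/c_c = 556/2482 = 0.2240.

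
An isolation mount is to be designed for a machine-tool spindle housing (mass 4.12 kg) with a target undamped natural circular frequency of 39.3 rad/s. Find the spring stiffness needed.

6360 N/m

k = m·ω_n² = 4.12 × 39.30² = 4.12 × 1544 = 6363 N/m.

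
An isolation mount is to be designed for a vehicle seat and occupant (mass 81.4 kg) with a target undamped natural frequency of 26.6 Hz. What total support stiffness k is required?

ω_n = 2πf_n = 2π × 26.6 = 167.1 rad/s.
k = m·ω_n² = 81.4 × 167.1² = 81.4 × 27930 = 2274000 N/m.

2270000 N/m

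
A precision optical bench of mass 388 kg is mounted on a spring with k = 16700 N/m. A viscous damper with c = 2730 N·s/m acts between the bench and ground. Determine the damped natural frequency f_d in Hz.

ω_n = √(k/m) = √(16700/388) = 6.561 rad/s.
Critical damping c_c = 2√(k·m) = 2√(16700 × 388) = 5091 N·s/m, so ζ = c/c_c = 2730/5091 = 0.5362.
ω_d = ω_n√(1 − ζ²) = 6.561 × √(1 − 0.288) = 5.538 rad/s.
f_d = ω_d/(2π) = 0.8813 Hz.

0.881 Hz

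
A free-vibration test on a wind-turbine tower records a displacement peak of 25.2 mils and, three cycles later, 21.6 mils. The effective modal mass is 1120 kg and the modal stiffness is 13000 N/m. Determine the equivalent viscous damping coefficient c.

62.4 N·s/m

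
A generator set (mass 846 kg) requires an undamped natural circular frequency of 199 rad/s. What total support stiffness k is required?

33500000 N/m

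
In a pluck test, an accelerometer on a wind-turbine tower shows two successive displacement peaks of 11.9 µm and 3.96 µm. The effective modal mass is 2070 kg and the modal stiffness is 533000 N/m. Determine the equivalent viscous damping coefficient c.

11500 N·s/m

Logarithmic decrement δ = (1/n)·ln(x₀/x_n) = (1/1)·ln(11.9/3.96) = (1/1)·ln(3.005) = 1.100.
ζ = δ/√(4π² + δ²) = 1.100/√(39.48 + 1.21) = 1.100/6.379 = 0.1725.
c = ζ · 2√(km) = 0.1725 × 2√(533000 × 2070) = 0.1725 × 66430 = 11460 N·s/m.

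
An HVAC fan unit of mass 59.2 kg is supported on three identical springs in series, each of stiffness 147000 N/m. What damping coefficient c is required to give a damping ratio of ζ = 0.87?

Series springs: 1/k_eq = 3/147000, so k_eq = 147000/3 = 49000 N/m.
c_c = 2√(k_eq·m) = 2√(49000 × 59.2) = 3406 N·s/m.
c = ζ·c_c = 0.87 × 3406 = 2964 N·s/m.

2960 N·s/m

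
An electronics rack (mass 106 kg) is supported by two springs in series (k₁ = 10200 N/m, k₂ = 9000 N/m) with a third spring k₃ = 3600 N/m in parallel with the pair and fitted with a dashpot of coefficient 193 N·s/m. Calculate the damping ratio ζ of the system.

0.102

Series pair: k_s = k₁k₂/(k₁+k₂) = (10200)(9000)/(10200 + 9000) = 4781 N/m. In parallel with k₃: k_eq = 4781 + 3600 = 8381 N/m.
ω_n = √(k_eq/m) = √(8381/106) = 8.892 rad/s.
Critical damping c_c = 2√(k_eq·m) = 2√(8381 × 106) = 1885 N·s/m, so ζ = c/c_c = 193/1885 = 0.1024.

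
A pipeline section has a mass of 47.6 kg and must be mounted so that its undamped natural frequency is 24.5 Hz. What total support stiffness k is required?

ω_n = 2πf_n = 2π × 24.5 = 153.9 rad/s.
k = m·ω_n² = 47.6 × 153.9² = 47.6 × 23700 = 1128000 N/m.

1130000 N/m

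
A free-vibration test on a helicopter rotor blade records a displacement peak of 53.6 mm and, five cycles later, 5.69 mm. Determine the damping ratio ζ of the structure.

0.0712

Logarithmic decrement δ = (1/n)·ln(x₀/x_n) = (1/5)·ln(53.6/5.69) = (1/5)·ln(9.420) = 0.4486.
ζ = δ/√(4π² + δ²) = 0.4486/√(39.48 + 0.201) = 0.4486/6.299 = 0.07121.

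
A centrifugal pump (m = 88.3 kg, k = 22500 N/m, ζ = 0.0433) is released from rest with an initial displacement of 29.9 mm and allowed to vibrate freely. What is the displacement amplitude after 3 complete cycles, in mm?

Logarithmic decrement δ = 2πζ/√(1 − ζ²) = 2π × 0.04330/√(1 − 0.00187) = 0.2723.
After n cycles, x_n/x₀ = e^(−nδ), so x_3 = 29.9 × e^(−3 × 0.2723) = 29.9 × 0.4418 = 13.21 mm.

13.2 mm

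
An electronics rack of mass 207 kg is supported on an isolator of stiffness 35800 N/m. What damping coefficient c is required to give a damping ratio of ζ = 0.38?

2070 N·s/m

c_c = 2√(k·m) = 2√(35800 × 207) = 5444 N·s/m.
c = ζ·c_c = 0.38 × 5444 = 2069 N·s/m.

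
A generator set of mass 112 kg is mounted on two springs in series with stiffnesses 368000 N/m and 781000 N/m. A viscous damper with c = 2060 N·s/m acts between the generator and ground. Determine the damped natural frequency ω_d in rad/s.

46.4 rad/s

Series springs: 1/k_eq = 1/368000 + 1/781000 = 3.998×10^-6, so k_eq = 250100 N/m.
ω_n = √(k_eq/m) = √(250100/112) = 47.26 rad/s.
Critical damping c_c = 2√(k_eq·m) = 2√(250100 × 112) = 10590 N·s/m, so ζ = c/c_c = 2060/10590 = 0.1946.
ω_d = ω_n√(1 − ζ²) = 47.26 × √(1 − 0.0379) = 46.36 rad/s.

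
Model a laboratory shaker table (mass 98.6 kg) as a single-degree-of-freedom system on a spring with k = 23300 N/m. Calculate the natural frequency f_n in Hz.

ω_n = √(k/m) = √(23300/98.6) = √236.3 = 15.37 rad/s.
f_n = ω_n/(2π) = 15.37/6.283 = 2.447 Hz.

2.45 Hz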